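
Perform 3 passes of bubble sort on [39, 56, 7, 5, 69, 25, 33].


Initial: [39, 56, 7, 5, 69, 25, 33]
Pass 1: [39, 7, 5, 56, 25, 33, 69] (4 swaps)
Pass 2: [7, 5, 39, 25, 33, 56, 69] (4 swaps)
Pass 3: [5, 7, 25, 33, 39, 56, 69] (3 swaps)

After 3 passes: [5, 7, 25, 33, 39, 56, 69]


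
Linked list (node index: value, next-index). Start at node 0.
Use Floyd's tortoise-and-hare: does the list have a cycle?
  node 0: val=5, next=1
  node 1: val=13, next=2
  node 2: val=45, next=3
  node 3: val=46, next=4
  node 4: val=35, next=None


Floyd's tortoise (slow, +1) and hare (fast, +2):
  init: slow=0, fast=0
  step 1: slow=1, fast=2
  step 2: slow=2, fast=4
  step 3: fast -> None, no cycle

Cycle: no


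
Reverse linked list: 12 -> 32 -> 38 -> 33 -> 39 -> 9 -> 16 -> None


Step 1: curr=12, set curr.next=prev(None) | reversed so far: 12
Step 2: curr=32, set curr.next=prev(12) | reversed so far: 32 -> 12
Step 3: curr=38, set curr.next=prev(32) | reversed so far: 38 -> 32 -> 12
Step 4: curr=33, set curr.next=prev(38) | reversed so far: 33 -> 38 -> 32 -> 12
Step 5: curr=39, set curr.next=prev(33) | reversed so far: 39 -> 33 -> 38 -> 32 -> 12
Step 6: curr=9, set curr.next=prev(39) | reversed so far: 9 -> 39 -> 33 -> 38 -> 32 -> 12
Step 7: curr=16, set curr.next=prev(9) | reversed so far: 16 -> 9 -> 39 -> 33 -> 38 -> 32 -> 12

16 -> 9 -> 39 -> 33 -> 38 -> 32 -> 12 -> None


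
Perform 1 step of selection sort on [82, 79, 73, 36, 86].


Initial: [82, 79, 73, 36, 86]
Step 1: min=36 at 3
  Swap: [36, 79, 73, 82, 86]

After 1 step: [36, 79, 73, 82, 86]


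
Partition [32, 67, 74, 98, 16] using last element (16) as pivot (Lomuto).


Pivot: 16
Place pivot at 0: [16, 67, 74, 98, 32]

Partitioned: [16, 67, 74, 98, 32]


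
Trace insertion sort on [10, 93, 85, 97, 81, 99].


Initial: [10, 93, 85, 97, 81, 99]
Insert 93: [10, 93, 85, 97, 81, 99]
Insert 85: [10, 85, 93, 97, 81, 99]
Insert 97: [10, 85, 93, 97, 81, 99]
Insert 81: [10, 81, 85, 93, 97, 99]
Insert 99: [10, 81, 85, 93, 97, 99]

Sorted: [10, 81, 85, 93, 97, 99]


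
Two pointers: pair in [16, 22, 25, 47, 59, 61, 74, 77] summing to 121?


lo=0(16)+hi=7(77)=93
lo=1(22)+hi=7(77)=99
lo=2(25)+hi=7(77)=102
lo=3(47)+hi=7(77)=124
lo=3(47)+hi=6(74)=121

Yes: 47+74=121


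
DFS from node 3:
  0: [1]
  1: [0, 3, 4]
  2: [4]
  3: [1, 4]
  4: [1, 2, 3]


Visit 3, push [4, 1]
Visit 1, push [4, 0]
Visit 0, push []
Visit 4, push [2]
Visit 2, push []

DFS order: [3, 1, 0, 4, 2]


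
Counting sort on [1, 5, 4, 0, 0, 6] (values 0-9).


Input: [1, 5, 4, 0, 0, 6]
Counts: [2, 1, 0, 0, 1, 1, 1, 0, 0, 0]

Sorted: [0, 0, 1, 4, 5, 6]


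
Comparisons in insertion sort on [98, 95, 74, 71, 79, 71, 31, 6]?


Algorithm: insertion sort
Input: [98, 95, 74, 71, 79, 71, 31, 6]
Sorted: [6, 31, 71, 71, 74, 79, 95, 98]

27


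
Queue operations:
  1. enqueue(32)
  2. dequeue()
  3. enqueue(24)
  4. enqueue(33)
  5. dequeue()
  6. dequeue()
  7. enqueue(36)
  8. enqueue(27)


enqueue(32) -> [32]
dequeue()->32, []
enqueue(24) -> [24]
enqueue(33) -> [24, 33]
dequeue()->24, [33]
dequeue()->33, []
enqueue(36) -> [36]
enqueue(27) -> [36, 27]

Final queue: [36, 27]


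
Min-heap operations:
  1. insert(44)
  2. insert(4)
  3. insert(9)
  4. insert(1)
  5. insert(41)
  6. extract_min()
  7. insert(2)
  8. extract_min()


insert(44) -> [44]
insert(4) -> [4, 44]
insert(9) -> [4, 44, 9]
insert(1) -> [1, 4, 9, 44]
insert(41) -> [1, 4, 9, 44, 41]
extract_min()->1, [4, 41, 9, 44]
insert(2) -> [2, 4, 9, 44, 41]
extract_min()->2, [4, 41, 9, 44]

Final heap: [4, 41, 9, 44]


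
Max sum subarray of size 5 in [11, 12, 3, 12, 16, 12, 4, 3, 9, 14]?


[0:5]: 54
[1:6]: 55
[2:7]: 47
[3:8]: 47
[4:9]: 44
[5:10]: 42

Max: 55 at [1:6]


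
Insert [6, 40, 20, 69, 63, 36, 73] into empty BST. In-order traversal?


Insert 6: root
Insert 40: R from 6
Insert 20: R from 6 -> L from 40
Insert 69: R from 6 -> R from 40
Insert 63: R from 6 -> R from 40 -> L from 69
Insert 36: R from 6 -> L from 40 -> R from 20
Insert 73: R from 6 -> R from 40 -> R from 69

In-order: [6, 20, 36, 40, 63, 69, 73]


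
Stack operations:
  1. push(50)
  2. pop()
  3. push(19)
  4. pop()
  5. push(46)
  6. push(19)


push(50) -> [50]
pop()->50, []
push(19) -> [19]
pop()->19, []
push(46) -> [46]
push(19) -> [46, 19]

Final stack: [46, 19]


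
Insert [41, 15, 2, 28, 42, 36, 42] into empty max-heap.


Insert 41: [41]
Insert 15: [41, 15]
Insert 2: [41, 15, 2]
Insert 28: [41, 28, 2, 15]
Insert 42: [42, 41, 2, 15, 28]
Insert 36: [42, 41, 36, 15, 28, 2]
Insert 42: [42, 41, 42, 15, 28, 2, 36]

Final heap: [42, 41, 42, 15, 28, 2, 36]


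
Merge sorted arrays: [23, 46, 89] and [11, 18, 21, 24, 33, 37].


Take 11 from B
Take 18 from B
Take 21 from B
Take 23 from A
Take 24 from B
Take 33 from B
Take 37 from B

Merged: [11, 18, 21, 23, 24, 33, 37, 46, 89]


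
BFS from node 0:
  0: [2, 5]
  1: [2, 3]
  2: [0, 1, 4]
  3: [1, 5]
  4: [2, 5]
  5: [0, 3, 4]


Visit 0, enqueue [2, 5]
Visit 2, enqueue [1, 4]
Visit 5, enqueue [3]
Visit 1, enqueue []
Visit 4, enqueue []
Visit 3, enqueue []

BFS order: [0, 2, 5, 1, 4, 3]


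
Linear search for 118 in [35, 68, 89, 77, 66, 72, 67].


i=0: 35!=118
i=1: 68!=118
i=2: 89!=118
i=3: 77!=118
i=4: 66!=118
i=5: 72!=118
i=6: 67!=118

Not found, 7 comps


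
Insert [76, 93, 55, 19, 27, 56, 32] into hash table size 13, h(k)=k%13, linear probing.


Insert 76: h=11 -> slot 11
Insert 93: h=2 -> slot 2
Insert 55: h=3 -> slot 3
Insert 19: h=6 -> slot 6
Insert 27: h=1 -> slot 1
Insert 56: h=4 -> slot 4
Insert 32: h=6, 1 probes -> slot 7

Table: [None, 27, 93, 55, 56, None, 19, 32, None, None, None, 76, None]


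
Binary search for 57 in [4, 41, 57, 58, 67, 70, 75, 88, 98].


Step 1: lo=0, hi=8, mid=4, val=67
Step 2: lo=0, hi=3, mid=1, val=41
Step 3: lo=2, hi=3, mid=2, val=57

Found at index 2


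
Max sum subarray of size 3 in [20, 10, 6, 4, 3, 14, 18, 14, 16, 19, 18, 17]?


[0:3]: 36
[1:4]: 20
[2:5]: 13
[3:6]: 21
[4:7]: 35
[5:8]: 46
[6:9]: 48
[7:10]: 49
[8:11]: 53
[9:12]: 54

Max: 54 at [9:12]


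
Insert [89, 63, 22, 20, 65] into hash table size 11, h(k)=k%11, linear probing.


Insert 89: h=1 -> slot 1
Insert 63: h=8 -> slot 8
Insert 22: h=0 -> slot 0
Insert 20: h=9 -> slot 9
Insert 65: h=10 -> slot 10

Table: [22, 89, None, None, None, None, None, None, 63, 20, 65]


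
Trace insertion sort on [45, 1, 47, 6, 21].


Initial: [45, 1, 47, 6, 21]
Insert 1: [1, 45, 47, 6, 21]
Insert 47: [1, 45, 47, 6, 21]
Insert 6: [1, 6, 45, 47, 21]
Insert 21: [1, 6, 21, 45, 47]

Sorted: [1, 6, 21, 45, 47]


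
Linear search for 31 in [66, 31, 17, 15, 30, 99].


i=0: 66!=31
i=1: 31==31 found!

Found at 1, 2 comps


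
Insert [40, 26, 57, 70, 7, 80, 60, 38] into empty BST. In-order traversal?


Insert 40: root
Insert 26: L from 40
Insert 57: R from 40
Insert 70: R from 40 -> R from 57
Insert 7: L from 40 -> L from 26
Insert 80: R from 40 -> R from 57 -> R from 70
Insert 60: R from 40 -> R from 57 -> L from 70
Insert 38: L from 40 -> R from 26

In-order: [7, 26, 38, 40, 57, 60, 70, 80]


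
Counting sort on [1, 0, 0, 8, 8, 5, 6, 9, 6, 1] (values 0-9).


Input: [1, 0, 0, 8, 8, 5, 6, 9, 6, 1]
Counts: [2, 2, 0, 0, 0, 1, 2, 0, 2, 1]

Sorted: [0, 0, 1, 1, 5, 6, 6, 8, 8, 9]


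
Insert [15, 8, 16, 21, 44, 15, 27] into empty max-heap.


Insert 15: [15]
Insert 8: [15, 8]
Insert 16: [16, 8, 15]
Insert 21: [21, 16, 15, 8]
Insert 44: [44, 21, 15, 8, 16]
Insert 15: [44, 21, 15, 8, 16, 15]
Insert 27: [44, 21, 27, 8, 16, 15, 15]

Final heap: [44, 21, 27, 8, 16, 15, 15]


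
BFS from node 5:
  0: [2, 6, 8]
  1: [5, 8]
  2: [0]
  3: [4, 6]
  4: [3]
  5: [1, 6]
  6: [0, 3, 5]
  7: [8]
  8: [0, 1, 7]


Visit 5, enqueue [1, 6]
Visit 1, enqueue [8]
Visit 6, enqueue [0, 3]
Visit 8, enqueue [7]
Visit 0, enqueue [2]
Visit 3, enqueue [4]
Visit 7, enqueue []
Visit 2, enqueue []
Visit 4, enqueue []

BFS order: [5, 1, 6, 8, 0, 3, 7, 2, 4]


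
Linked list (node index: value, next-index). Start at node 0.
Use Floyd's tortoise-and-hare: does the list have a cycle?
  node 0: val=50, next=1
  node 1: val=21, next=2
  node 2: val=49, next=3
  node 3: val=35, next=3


Floyd's tortoise (slow, +1) and hare (fast, +2):
  init: slow=0, fast=0
  step 1: slow=1, fast=2
  step 2: slow=2, fast=3
  step 3: slow=3, fast=3
  slow == fast at node 3: cycle detected

Cycle: yes


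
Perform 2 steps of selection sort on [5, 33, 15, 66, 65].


Initial: [5, 33, 15, 66, 65]
Step 1: min=5 at 0
  Swap: [5, 33, 15, 66, 65]
Step 2: min=15 at 2
  Swap: [5, 15, 33, 66, 65]

After 2 steps: [5, 15, 33, 66, 65]


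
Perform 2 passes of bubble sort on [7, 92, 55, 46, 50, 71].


Initial: [7, 92, 55, 46, 50, 71]
Pass 1: [7, 55, 46, 50, 71, 92] (4 swaps)
Pass 2: [7, 46, 50, 55, 71, 92] (2 swaps)

After 2 passes: [7, 46, 50, 55, 71, 92]


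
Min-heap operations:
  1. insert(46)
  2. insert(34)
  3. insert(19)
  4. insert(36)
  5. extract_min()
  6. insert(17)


insert(46) -> [46]
insert(34) -> [34, 46]
insert(19) -> [19, 46, 34]
insert(36) -> [19, 36, 34, 46]
extract_min()->19, [34, 36, 46]
insert(17) -> [17, 34, 46, 36]

Final heap: [17, 34, 46, 36]


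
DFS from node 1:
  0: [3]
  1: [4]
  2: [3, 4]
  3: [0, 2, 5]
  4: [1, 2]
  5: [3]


Visit 1, push [4]
Visit 4, push [2]
Visit 2, push [3]
Visit 3, push [5, 0]
Visit 0, push []
Visit 5, push []

DFS order: [1, 4, 2, 3, 0, 5]


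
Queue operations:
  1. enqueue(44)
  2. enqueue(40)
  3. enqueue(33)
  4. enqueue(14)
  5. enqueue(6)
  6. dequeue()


enqueue(44) -> [44]
enqueue(40) -> [44, 40]
enqueue(33) -> [44, 40, 33]
enqueue(14) -> [44, 40, 33, 14]
enqueue(6) -> [44, 40, 33, 14, 6]
dequeue()->44, [40, 33, 14, 6]

Final queue: [40, 33, 14, 6]


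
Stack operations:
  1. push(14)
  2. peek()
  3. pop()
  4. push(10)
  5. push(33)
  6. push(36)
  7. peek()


push(14) -> [14]
peek()->14
pop()->14, []
push(10) -> [10]
push(33) -> [10, 33]
push(36) -> [10, 33, 36]
peek()->36

Final stack: [10, 33, 36]


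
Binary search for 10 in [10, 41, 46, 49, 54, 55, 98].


Step 1: lo=0, hi=6, mid=3, val=49
Step 2: lo=0, hi=2, mid=1, val=41
Step 3: lo=0, hi=0, mid=0, val=10

Found at index 0


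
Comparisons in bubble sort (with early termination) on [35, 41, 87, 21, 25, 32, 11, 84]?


Algorithm: bubble sort (with early termination)
Input: [35, 41, 87, 21, 25, 32, 11, 84]
Sorted: [11, 21, 25, 32, 35, 41, 84, 87]

28


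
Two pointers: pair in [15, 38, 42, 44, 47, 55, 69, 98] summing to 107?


lo=0(15)+hi=7(98)=113
lo=0(15)+hi=6(69)=84
lo=1(38)+hi=6(69)=107

Yes: 38+69=107


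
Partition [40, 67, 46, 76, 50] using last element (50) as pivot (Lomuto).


Pivot: 50
  40 <= 50: advance i (no swap)
  46 <= 50: swap -> [40, 46, 67, 76, 50]
Place pivot at 2: [40, 46, 50, 76, 67]

Partitioned: [40, 46, 50, 76, 67]


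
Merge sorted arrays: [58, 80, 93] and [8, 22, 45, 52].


Take 8 from B
Take 22 from B
Take 45 from B
Take 52 from B

Merged: [8, 22, 45, 52, 58, 80, 93]


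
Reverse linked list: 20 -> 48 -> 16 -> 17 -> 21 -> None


Step 1: curr=20, set curr.next=prev(None) | reversed so far: 20
Step 2: curr=48, set curr.next=prev(20) | reversed so far: 48 -> 20
Step 3: curr=16, set curr.next=prev(48) | reversed so far: 16 -> 48 -> 20
Step 4: curr=17, set curr.next=prev(16) | reversed so far: 17 -> 16 -> 48 -> 20
Step 5: curr=21, set curr.next=prev(17) | reversed so far: 21 -> 17 -> 16 -> 48 -> 20

21 -> 17 -> 16 -> 48 -> 20 -> None


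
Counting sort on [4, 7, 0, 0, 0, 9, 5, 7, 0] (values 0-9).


Input: [4, 7, 0, 0, 0, 9, 5, 7, 0]
Counts: [4, 0, 0, 0, 1, 1, 0, 2, 0, 1]

Sorted: [0, 0, 0, 0, 4, 5, 7, 7, 9]


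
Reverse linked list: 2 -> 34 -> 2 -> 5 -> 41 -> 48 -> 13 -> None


Step 1: curr=2, set curr.next=prev(None) | reversed so far: 2
Step 2: curr=34, set curr.next=prev(2) | reversed so far: 34 -> 2
Step 3: curr=2, set curr.next=prev(34) | reversed so far: 2 -> 34 -> 2
Step 4: curr=5, set curr.next=prev(2) | reversed so far: 5 -> 2 -> 34 -> 2
Step 5: curr=41, set curr.next=prev(5) | reversed so far: 41 -> 5 -> 2 -> 34 -> 2
Step 6: curr=48, set curr.next=prev(41) | reversed so far: 48 -> 41 -> 5 -> 2 -> 34 -> 2
Step 7: curr=13, set curr.next=prev(48) | reversed so far: 13 -> 48 -> 41 -> 5 -> 2 -> 34 -> 2

13 -> 48 -> 41 -> 5 -> 2 -> 34 -> 2 -> None


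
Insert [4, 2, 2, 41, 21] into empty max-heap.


Insert 4: [4]
Insert 2: [4, 2]
Insert 2: [4, 2, 2]
Insert 41: [41, 4, 2, 2]
Insert 21: [41, 21, 2, 2, 4]

Final heap: [41, 21, 2, 2, 4]


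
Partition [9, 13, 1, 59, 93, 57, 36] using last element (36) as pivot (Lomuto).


Pivot: 36
  9 <= 36: advance i (no swap)
  13 <= 36: advance i (no swap)
  1 <= 36: advance i (no swap)
Place pivot at 3: [9, 13, 1, 36, 93, 57, 59]

Partitioned: [9, 13, 1, 36, 93, 57, 59]


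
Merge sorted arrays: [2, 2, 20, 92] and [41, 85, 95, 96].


Take 2 from A
Take 2 from A
Take 20 from A
Take 41 from B
Take 85 from B
Take 92 from A

Merged: [2, 2, 20, 41, 85, 92, 95, 96]


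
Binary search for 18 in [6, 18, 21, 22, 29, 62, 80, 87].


Step 1: lo=0, hi=7, mid=3, val=22
Step 2: lo=0, hi=2, mid=1, val=18

Found at index 1


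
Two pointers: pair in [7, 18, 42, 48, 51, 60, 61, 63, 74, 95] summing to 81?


lo=0(7)+hi=9(95)=102
lo=0(7)+hi=8(74)=81

Yes: 7+74=81


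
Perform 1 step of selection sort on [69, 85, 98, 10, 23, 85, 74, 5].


Initial: [69, 85, 98, 10, 23, 85, 74, 5]
Step 1: min=5 at 7
  Swap: [5, 85, 98, 10, 23, 85, 74, 69]

After 1 step: [5, 85, 98, 10, 23, 85, 74, 69]


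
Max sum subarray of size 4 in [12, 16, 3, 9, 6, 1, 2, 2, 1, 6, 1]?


[0:4]: 40
[1:5]: 34
[2:6]: 19
[3:7]: 18
[4:8]: 11
[5:9]: 6
[6:10]: 11
[7:11]: 10

Max: 40 at [0:4]


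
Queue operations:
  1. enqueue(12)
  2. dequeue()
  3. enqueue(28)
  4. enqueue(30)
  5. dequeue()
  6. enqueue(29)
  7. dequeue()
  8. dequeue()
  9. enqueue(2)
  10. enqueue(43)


enqueue(12) -> [12]
dequeue()->12, []
enqueue(28) -> [28]
enqueue(30) -> [28, 30]
dequeue()->28, [30]
enqueue(29) -> [30, 29]
dequeue()->30, [29]
dequeue()->29, []
enqueue(2) -> [2]
enqueue(43) -> [2, 43]

Final queue: [2, 43]


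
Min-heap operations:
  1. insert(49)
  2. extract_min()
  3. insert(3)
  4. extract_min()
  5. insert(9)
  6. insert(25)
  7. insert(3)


insert(49) -> [49]
extract_min()->49, []
insert(3) -> [3]
extract_min()->3, []
insert(9) -> [9]
insert(25) -> [9, 25]
insert(3) -> [3, 25, 9]

Final heap: [3, 25, 9]


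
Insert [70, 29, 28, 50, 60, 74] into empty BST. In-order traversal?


Insert 70: root
Insert 29: L from 70
Insert 28: L from 70 -> L from 29
Insert 50: L from 70 -> R from 29
Insert 60: L from 70 -> R from 29 -> R from 50
Insert 74: R from 70

In-order: [28, 29, 50, 60, 70, 74]


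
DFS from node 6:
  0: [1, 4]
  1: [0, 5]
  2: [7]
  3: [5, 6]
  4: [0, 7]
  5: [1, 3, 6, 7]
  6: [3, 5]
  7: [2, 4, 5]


Visit 6, push [5, 3]
Visit 3, push [5]
Visit 5, push [7, 1]
Visit 1, push [0]
Visit 0, push [4]
Visit 4, push [7]
Visit 7, push [2]
Visit 2, push []

DFS order: [6, 3, 5, 1, 0, 4, 7, 2]


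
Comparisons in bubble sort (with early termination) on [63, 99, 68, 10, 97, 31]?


Algorithm: bubble sort (with early termination)
Input: [63, 99, 68, 10, 97, 31]
Sorted: [10, 31, 63, 68, 97, 99]

15


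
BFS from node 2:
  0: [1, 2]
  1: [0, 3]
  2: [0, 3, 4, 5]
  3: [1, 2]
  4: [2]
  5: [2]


Visit 2, enqueue [0, 3, 4, 5]
Visit 0, enqueue [1]
Visit 3, enqueue []
Visit 4, enqueue []
Visit 5, enqueue []
Visit 1, enqueue []

BFS order: [2, 0, 3, 4, 5, 1]


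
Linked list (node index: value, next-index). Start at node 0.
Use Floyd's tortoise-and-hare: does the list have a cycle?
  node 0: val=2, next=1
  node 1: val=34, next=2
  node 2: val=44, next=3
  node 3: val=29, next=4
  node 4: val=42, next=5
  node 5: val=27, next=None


Floyd's tortoise (slow, +1) and hare (fast, +2):
  init: slow=0, fast=0
  step 1: slow=1, fast=2
  step 2: slow=2, fast=4
  step 3: fast 4->5->None, no cycle

Cycle: no


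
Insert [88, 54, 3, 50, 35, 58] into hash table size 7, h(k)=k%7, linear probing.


Insert 88: h=4 -> slot 4
Insert 54: h=5 -> slot 5
Insert 3: h=3 -> slot 3
Insert 50: h=1 -> slot 1
Insert 35: h=0 -> slot 0
Insert 58: h=2 -> slot 2

Table: [35, 50, 58, 3, 88, 54, None]


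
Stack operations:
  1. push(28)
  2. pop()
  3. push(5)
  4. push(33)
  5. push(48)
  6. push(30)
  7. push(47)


push(28) -> [28]
pop()->28, []
push(5) -> [5]
push(33) -> [5, 33]
push(48) -> [5, 33, 48]
push(30) -> [5, 33, 48, 30]
push(47) -> [5, 33, 48, 30, 47]

Final stack: [5, 33, 48, 30, 47]


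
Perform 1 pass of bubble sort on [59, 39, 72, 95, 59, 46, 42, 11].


Initial: [59, 39, 72, 95, 59, 46, 42, 11]
Pass 1: [39, 59, 72, 59, 46, 42, 11, 95] (5 swaps)

After 1 pass: [39, 59, 72, 59, 46, 42, 11, 95]


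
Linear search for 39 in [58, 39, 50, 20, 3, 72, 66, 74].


i=0: 58!=39
i=1: 39==39 found!

Found at 1, 2 comps


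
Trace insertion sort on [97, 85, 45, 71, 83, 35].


Initial: [97, 85, 45, 71, 83, 35]
Insert 85: [85, 97, 45, 71, 83, 35]
Insert 45: [45, 85, 97, 71, 83, 35]
Insert 71: [45, 71, 85, 97, 83, 35]
Insert 83: [45, 71, 83, 85, 97, 35]
Insert 35: [35, 45, 71, 83, 85, 97]

Sorted: [35, 45, 71, 83, 85, 97]


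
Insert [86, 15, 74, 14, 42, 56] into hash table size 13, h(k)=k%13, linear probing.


Insert 86: h=8 -> slot 8
Insert 15: h=2 -> slot 2
Insert 74: h=9 -> slot 9
Insert 14: h=1 -> slot 1
Insert 42: h=3 -> slot 3
Insert 56: h=4 -> slot 4

Table: [None, 14, 15, 42, 56, None, None, None, 86, 74, None, None, None]


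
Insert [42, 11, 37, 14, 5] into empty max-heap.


Insert 42: [42]
Insert 11: [42, 11]
Insert 37: [42, 11, 37]
Insert 14: [42, 14, 37, 11]
Insert 5: [42, 14, 37, 11, 5]

Final heap: [42, 14, 37, 11, 5]


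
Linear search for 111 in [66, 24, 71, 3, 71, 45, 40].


i=0: 66!=111
i=1: 24!=111
i=2: 71!=111
i=3: 3!=111
i=4: 71!=111
i=5: 45!=111
i=6: 40!=111

Not found, 7 comps


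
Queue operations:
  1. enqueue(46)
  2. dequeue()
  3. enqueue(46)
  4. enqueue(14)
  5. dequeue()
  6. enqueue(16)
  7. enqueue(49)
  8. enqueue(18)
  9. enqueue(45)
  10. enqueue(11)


enqueue(46) -> [46]
dequeue()->46, []
enqueue(46) -> [46]
enqueue(14) -> [46, 14]
dequeue()->46, [14]
enqueue(16) -> [14, 16]
enqueue(49) -> [14, 16, 49]
enqueue(18) -> [14, 16, 49, 18]
enqueue(45) -> [14, 16, 49, 18, 45]
enqueue(11) -> [14, 16, 49, 18, 45, 11]

Final queue: [14, 16, 49, 18, 45, 11]


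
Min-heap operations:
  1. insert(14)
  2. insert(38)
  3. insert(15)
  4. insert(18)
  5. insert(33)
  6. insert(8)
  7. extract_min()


insert(14) -> [14]
insert(38) -> [14, 38]
insert(15) -> [14, 38, 15]
insert(18) -> [14, 18, 15, 38]
insert(33) -> [14, 18, 15, 38, 33]
insert(8) -> [8, 18, 14, 38, 33, 15]
extract_min()->8, [14, 18, 15, 38, 33]

Final heap: [14, 18, 15, 38, 33]


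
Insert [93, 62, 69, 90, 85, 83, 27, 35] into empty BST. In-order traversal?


Insert 93: root
Insert 62: L from 93
Insert 69: L from 93 -> R from 62
Insert 90: L from 93 -> R from 62 -> R from 69
Insert 85: L from 93 -> R from 62 -> R from 69 -> L from 90
Insert 83: L from 93 -> R from 62 -> R from 69 -> L from 90 -> L from 85
Insert 27: L from 93 -> L from 62
Insert 35: L from 93 -> L from 62 -> R from 27

In-order: [27, 35, 62, 69, 83, 85, 90, 93]


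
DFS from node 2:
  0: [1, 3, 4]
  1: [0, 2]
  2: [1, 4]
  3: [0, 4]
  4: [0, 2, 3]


Visit 2, push [4, 1]
Visit 1, push [0]
Visit 0, push [4, 3]
Visit 3, push [4]
Visit 4, push []

DFS order: [2, 1, 0, 3, 4]


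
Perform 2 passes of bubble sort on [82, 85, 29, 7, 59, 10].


Initial: [82, 85, 29, 7, 59, 10]
Pass 1: [82, 29, 7, 59, 10, 85] (4 swaps)
Pass 2: [29, 7, 59, 10, 82, 85] (4 swaps)

After 2 passes: [29, 7, 59, 10, 82, 85]


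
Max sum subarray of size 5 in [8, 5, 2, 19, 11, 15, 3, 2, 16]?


[0:5]: 45
[1:6]: 52
[2:7]: 50
[3:8]: 50
[4:9]: 47

Max: 52 at [1:6]


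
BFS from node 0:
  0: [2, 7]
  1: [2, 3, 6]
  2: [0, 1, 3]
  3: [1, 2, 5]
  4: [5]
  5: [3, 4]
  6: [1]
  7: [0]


Visit 0, enqueue [2, 7]
Visit 2, enqueue [1, 3]
Visit 7, enqueue []
Visit 1, enqueue [6]
Visit 3, enqueue [5]
Visit 6, enqueue []
Visit 5, enqueue [4]
Visit 4, enqueue []

BFS order: [0, 2, 7, 1, 3, 6, 5, 4]


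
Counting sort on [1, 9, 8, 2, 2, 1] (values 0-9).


Input: [1, 9, 8, 2, 2, 1]
Counts: [0, 2, 2, 0, 0, 0, 0, 0, 1, 1]

Sorted: [1, 1, 2, 2, 8, 9]


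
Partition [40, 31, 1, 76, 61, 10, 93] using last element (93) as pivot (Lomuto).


Pivot: 93
  40 <= 93: advance i (no swap)
  31 <= 93: advance i (no swap)
  1 <= 93: advance i (no swap)
  76 <= 93: advance i (no swap)
  61 <= 93: advance i (no swap)
  10 <= 93: advance i (no swap)
Place pivot at 6: [40, 31, 1, 76, 61, 10, 93]

Partitioned: [40, 31, 1, 76, 61, 10, 93]


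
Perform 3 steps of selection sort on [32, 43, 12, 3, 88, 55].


Initial: [32, 43, 12, 3, 88, 55]
Step 1: min=3 at 3
  Swap: [3, 43, 12, 32, 88, 55]
Step 2: min=12 at 2
  Swap: [3, 12, 43, 32, 88, 55]
Step 3: min=32 at 3
  Swap: [3, 12, 32, 43, 88, 55]

After 3 steps: [3, 12, 32, 43, 88, 55]


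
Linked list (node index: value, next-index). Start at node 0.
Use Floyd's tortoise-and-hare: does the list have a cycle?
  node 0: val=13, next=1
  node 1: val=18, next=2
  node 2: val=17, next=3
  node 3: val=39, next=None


Floyd's tortoise (slow, +1) and hare (fast, +2):
  init: slow=0, fast=0
  step 1: slow=1, fast=2
  step 2: fast 2->3->None, no cycle

Cycle: no


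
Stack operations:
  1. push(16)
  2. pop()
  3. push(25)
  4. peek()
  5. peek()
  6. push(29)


push(16) -> [16]
pop()->16, []
push(25) -> [25]
peek()->25
peek()->25
push(29) -> [25, 29]

Final stack: [25, 29]


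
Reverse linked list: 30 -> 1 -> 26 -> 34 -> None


Step 1: curr=30, set curr.next=prev(None) | reversed so far: 30
Step 2: curr=1, set curr.next=prev(30) | reversed so far: 1 -> 30
Step 3: curr=26, set curr.next=prev(1) | reversed so far: 26 -> 1 -> 30
Step 4: curr=34, set curr.next=prev(26) | reversed so far: 34 -> 26 -> 1 -> 30

34 -> 26 -> 1 -> 30 -> None


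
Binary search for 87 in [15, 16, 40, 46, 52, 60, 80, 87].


Step 1: lo=0, hi=7, mid=3, val=46
Step 2: lo=4, hi=7, mid=5, val=60
Step 3: lo=6, hi=7, mid=6, val=80
Step 4: lo=7, hi=7, mid=7, val=87

Found at index 7


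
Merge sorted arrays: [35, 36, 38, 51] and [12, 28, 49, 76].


Take 12 from B
Take 28 from B
Take 35 from A
Take 36 from A
Take 38 from A
Take 49 from B
Take 51 from A

Merged: [12, 28, 35, 36, 38, 49, 51, 76]


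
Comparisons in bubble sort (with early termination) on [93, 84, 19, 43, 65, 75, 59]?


Algorithm: bubble sort (with early termination)
Input: [93, 84, 19, 43, 65, 75, 59]
Sorted: [19, 43, 59, 65, 75, 84, 93]

20


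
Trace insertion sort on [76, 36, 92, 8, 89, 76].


Initial: [76, 36, 92, 8, 89, 76]
Insert 36: [36, 76, 92, 8, 89, 76]
Insert 92: [36, 76, 92, 8, 89, 76]
Insert 8: [8, 36, 76, 92, 89, 76]
Insert 89: [8, 36, 76, 89, 92, 76]
Insert 76: [8, 36, 76, 76, 89, 92]

Sorted: [8, 36, 76, 76, 89, 92]


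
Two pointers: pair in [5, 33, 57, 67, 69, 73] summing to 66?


lo=0(5)+hi=5(73)=78
lo=0(5)+hi=4(69)=74
lo=0(5)+hi=3(67)=72
lo=0(5)+hi=2(57)=62
lo=1(33)+hi=2(57)=90

No pair found


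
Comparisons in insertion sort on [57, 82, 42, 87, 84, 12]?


Algorithm: insertion sort
Input: [57, 82, 42, 87, 84, 12]
Sorted: [12, 42, 57, 82, 84, 87]

11


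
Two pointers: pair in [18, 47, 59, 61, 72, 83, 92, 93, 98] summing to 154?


lo=0(18)+hi=8(98)=116
lo=1(47)+hi=8(98)=145
lo=2(59)+hi=8(98)=157
lo=2(59)+hi=7(93)=152
lo=3(61)+hi=7(93)=154

Yes: 61+93=154


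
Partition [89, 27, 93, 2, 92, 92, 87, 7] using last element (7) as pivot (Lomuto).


Pivot: 7
  2 <= 7: swap -> [2, 27, 93, 89, 92, 92, 87, 7]
Place pivot at 1: [2, 7, 93, 89, 92, 92, 87, 27]

Partitioned: [2, 7, 93, 89, 92, 92, 87, 27]


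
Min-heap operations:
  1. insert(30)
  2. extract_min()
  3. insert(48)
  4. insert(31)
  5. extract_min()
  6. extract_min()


insert(30) -> [30]
extract_min()->30, []
insert(48) -> [48]
insert(31) -> [31, 48]
extract_min()->31, [48]
extract_min()->48, []

Final heap: []


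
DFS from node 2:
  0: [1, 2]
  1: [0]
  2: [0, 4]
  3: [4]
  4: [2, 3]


Visit 2, push [4, 0]
Visit 0, push [1]
Visit 1, push []
Visit 4, push [3]
Visit 3, push []

DFS order: [2, 0, 1, 4, 3]


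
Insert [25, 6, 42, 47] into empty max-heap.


Insert 25: [25]
Insert 6: [25, 6]
Insert 42: [42, 6, 25]
Insert 47: [47, 42, 25, 6]

Final heap: [47, 42, 25, 6]


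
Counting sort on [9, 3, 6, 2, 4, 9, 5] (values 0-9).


Input: [9, 3, 6, 2, 4, 9, 5]
Counts: [0, 0, 1, 1, 1, 1, 1, 0, 0, 2]

Sorted: [2, 3, 4, 5, 6, 9, 9]


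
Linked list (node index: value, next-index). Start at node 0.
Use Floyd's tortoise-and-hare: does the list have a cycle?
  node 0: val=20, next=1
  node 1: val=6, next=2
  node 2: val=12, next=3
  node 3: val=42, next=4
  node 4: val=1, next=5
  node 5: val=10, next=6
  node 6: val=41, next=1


Floyd's tortoise (slow, +1) and hare (fast, +2):
  init: slow=0, fast=0
  step 1: slow=1, fast=2
  step 2: slow=2, fast=4
  step 3: slow=3, fast=6
  step 4: slow=4, fast=2
  step 5: slow=5, fast=4
  step 6: slow=6, fast=6
  slow == fast at node 6: cycle detected

Cycle: yes


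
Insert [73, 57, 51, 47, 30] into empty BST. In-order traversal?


Insert 73: root
Insert 57: L from 73
Insert 51: L from 73 -> L from 57
Insert 47: L from 73 -> L from 57 -> L from 51
Insert 30: L from 73 -> L from 57 -> L from 51 -> L from 47

In-order: [30, 47, 51, 57, 73]


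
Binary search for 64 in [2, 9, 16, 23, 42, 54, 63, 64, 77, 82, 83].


Step 1: lo=0, hi=10, mid=5, val=54
Step 2: lo=6, hi=10, mid=8, val=77
Step 3: lo=6, hi=7, mid=6, val=63
Step 4: lo=7, hi=7, mid=7, val=64

Found at index 7


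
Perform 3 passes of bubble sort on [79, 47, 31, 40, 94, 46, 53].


Initial: [79, 47, 31, 40, 94, 46, 53]
Pass 1: [47, 31, 40, 79, 46, 53, 94] (5 swaps)
Pass 2: [31, 40, 47, 46, 53, 79, 94] (4 swaps)
Pass 3: [31, 40, 46, 47, 53, 79, 94] (1 swaps)

After 3 passes: [31, 40, 46, 47, 53, 79, 94]


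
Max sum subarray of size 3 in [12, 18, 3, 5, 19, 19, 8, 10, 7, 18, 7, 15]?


[0:3]: 33
[1:4]: 26
[2:5]: 27
[3:6]: 43
[4:7]: 46
[5:8]: 37
[6:9]: 25
[7:10]: 35
[8:11]: 32
[9:12]: 40

Max: 46 at [4:7]


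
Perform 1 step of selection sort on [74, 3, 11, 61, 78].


Initial: [74, 3, 11, 61, 78]
Step 1: min=3 at 1
  Swap: [3, 74, 11, 61, 78]

After 1 step: [3, 74, 11, 61, 78]


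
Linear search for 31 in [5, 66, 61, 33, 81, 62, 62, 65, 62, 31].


i=0: 5!=31
i=1: 66!=31
i=2: 61!=31
i=3: 33!=31
i=4: 81!=31
i=5: 62!=31
i=6: 62!=31
i=7: 65!=31
i=8: 62!=31
i=9: 31==31 found!

Found at 9, 10 comps


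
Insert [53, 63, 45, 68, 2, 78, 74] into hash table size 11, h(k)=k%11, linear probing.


Insert 53: h=9 -> slot 9
Insert 63: h=8 -> slot 8
Insert 45: h=1 -> slot 1
Insert 68: h=2 -> slot 2
Insert 2: h=2, 1 probes -> slot 3
Insert 78: h=1, 3 probes -> slot 4
Insert 74: h=8, 2 probes -> slot 10

Table: [None, 45, 68, 2, 78, None, None, None, 63, 53, 74]


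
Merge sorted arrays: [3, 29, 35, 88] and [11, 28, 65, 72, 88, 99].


Take 3 from A
Take 11 from B
Take 28 from B
Take 29 from A
Take 35 from A
Take 65 from B
Take 72 from B
Take 88 from A

Merged: [3, 11, 28, 29, 35, 65, 72, 88, 88, 99]


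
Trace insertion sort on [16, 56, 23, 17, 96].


Initial: [16, 56, 23, 17, 96]
Insert 56: [16, 56, 23, 17, 96]
Insert 23: [16, 23, 56, 17, 96]
Insert 17: [16, 17, 23, 56, 96]
Insert 96: [16, 17, 23, 56, 96]

Sorted: [16, 17, 23, 56, 96]


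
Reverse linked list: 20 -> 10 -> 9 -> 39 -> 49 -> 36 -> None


Step 1: curr=20, set curr.next=prev(None) | reversed so far: 20
Step 2: curr=10, set curr.next=prev(20) | reversed so far: 10 -> 20
Step 3: curr=9, set curr.next=prev(10) | reversed so far: 9 -> 10 -> 20
Step 4: curr=39, set curr.next=prev(9) | reversed so far: 39 -> 9 -> 10 -> 20
Step 5: curr=49, set curr.next=prev(39) | reversed so far: 49 -> 39 -> 9 -> 10 -> 20
Step 6: curr=36, set curr.next=prev(49) | reversed so far: 36 -> 49 -> 39 -> 9 -> 10 -> 20

36 -> 49 -> 39 -> 9 -> 10 -> 20 -> None


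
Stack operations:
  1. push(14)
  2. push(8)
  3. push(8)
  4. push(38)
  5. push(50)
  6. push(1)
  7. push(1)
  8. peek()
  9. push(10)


push(14) -> [14]
push(8) -> [14, 8]
push(8) -> [14, 8, 8]
push(38) -> [14, 8, 8, 38]
push(50) -> [14, 8, 8, 38, 50]
push(1) -> [14, 8, 8, 38, 50, 1]
push(1) -> [14, 8, 8, 38, 50, 1, 1]
peek()->1
push(10) -> [14, 8, 8, 38, 50, 1, 1, 10]

Final stack: [14, 8, 8, 38, 50, 1, 1, 10]


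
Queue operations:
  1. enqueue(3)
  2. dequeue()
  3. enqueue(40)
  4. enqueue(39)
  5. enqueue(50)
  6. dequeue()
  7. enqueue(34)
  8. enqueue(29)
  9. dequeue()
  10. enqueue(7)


enqueue(3) -> [3]
dequeue()->3, []
enqueue(40) -> [40]
enqueue(39) -> [40, 39]
enqueue(50) -> [40, 39, 50]
dequeue()->40, [39, 50]
enqueue(34) -> [39, 50, 34]
enqueue(29) -> [39, 50, 34, 29]
dequeue()->39, [50, 34, 29]
enqueue(7) -> [50, 34, 29, 7]

Final queue: [50, 34, 29, 7]


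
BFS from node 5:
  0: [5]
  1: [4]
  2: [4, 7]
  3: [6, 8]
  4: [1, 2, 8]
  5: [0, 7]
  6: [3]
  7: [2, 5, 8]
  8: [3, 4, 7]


Visit 5, enqueue [0, 7]
Visit 0, enqueue []
Visit 7, enqueue [2, 8]
Visit 2, enqueue [4]
Visit 8, enqueue [3]
Visit 4, enqueue [1]
Visit 3, enqueue [6]
Visit 1, enqueue []
Visit 6, enqueue []

BFS order: [5, 0, 7, 2, 8, 4, 3, 1, 6]


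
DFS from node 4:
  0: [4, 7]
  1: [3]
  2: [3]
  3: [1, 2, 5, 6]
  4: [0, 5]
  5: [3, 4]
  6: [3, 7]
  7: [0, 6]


Visit 4, push [5, 0]
Visit 0, push [7]
Visit 7, push [6]
Visit 6, push [3]
Visit 3, push [5, 2, 1]
Visit 1, push []
Visit 2, push []
Visit 5, push []

DFS order: [4, 0, 7, 6, 3, 1, 2, 5]


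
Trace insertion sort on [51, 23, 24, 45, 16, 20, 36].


Initial: [51, 23, 24, 45, 16, 20, 36]
Insert 23: [23, 51, 24, 45, 16, 20, 36]
Insert 24: [23, 24, 51, 45, 16, 20, 36]
Insert 45: [23, 24, 45, 51, 16, 20, 36]
Insert 16: [16, 23, 24, 45, 51, 20, 36]
Insert 20: [16, 20, 23, 24, 45, 51, 36]
Insert 36: [16, 20, 23, 24, 36, 45, 51]

Sorted: [16, 20, 23, 24, 36, 45, 51]


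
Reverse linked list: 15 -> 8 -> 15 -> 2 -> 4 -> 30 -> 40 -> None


Step 1: curr=15, set curr.next=prev(None) | reversed so far: 15
Step 2: curr=8, set curr.next=prev(15) | reversed so far: 8 -> 15
Step 3: curr=15, set curr.next=prev(8) | reversed so far: 15 -> 8 -> 15
Step 4: curr=2, set curr.next=prev(15) | reversed so far: 2 -> 15 -> 8 -> 15
Step 5: curr=4, set curr.next=prev(2) | reversed so far: 4 -> 2 -> 15 -> 8 -> 15
Step 6: curr=30, set curr.next=prev(4) | reversed so far: 30 -> 4 -> 2 -> 15 -> 8 -> 15
Step 7: curr=40, set curr.next=prev(30) | reversed so far: 40 -> 30 -> 4 -> 2 -> 15 -> 8 -> 15

40 -> 30 -> 4 -> 2 -> 15 -> 8 -> 15 -> None


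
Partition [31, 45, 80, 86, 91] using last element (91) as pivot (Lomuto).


Pivot: 91
  31 <= 91: advance i (no swap)
  45 <= 91: advance i (no swap)
  80 <= 91: advance i (no swap)
  86 <= 91: advance i (no swap)
Place pivot at 4: [31, 45, 80, 86, 91]

Partitioned: [31, 45, 80, 86, 91]


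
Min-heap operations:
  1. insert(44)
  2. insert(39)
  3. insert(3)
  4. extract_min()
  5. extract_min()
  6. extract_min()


insert(44) -> [44]
insert(39) -> [39, 44]
insert(3) -> [3, 44, 39]
extract_min()->3, [39, 44]
extract_min()->39, [44]
extract_min()->44, []

Final heap: []


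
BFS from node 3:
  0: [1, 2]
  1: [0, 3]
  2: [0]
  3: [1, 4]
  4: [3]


Visit 3, enqueue [1, 4]
Visit 1, enqueue [0]
Visit 4, enqueue []
Visit 0, enqueue [2]
Visit 2, enqueue []

BFS order: [3, 1, 4, 0, 2]


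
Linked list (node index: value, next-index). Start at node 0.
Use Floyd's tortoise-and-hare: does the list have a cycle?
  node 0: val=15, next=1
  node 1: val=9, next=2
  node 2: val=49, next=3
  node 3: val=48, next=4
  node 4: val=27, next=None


Floyd's tortoise (slow, +1) and hare (fast, +2):
  init: slow=0, fast=0
  step 1: slow=1, fast=2
  step 2: slow=2, fast=4
  step 3: fast -> None, no cycle

Cycle: no


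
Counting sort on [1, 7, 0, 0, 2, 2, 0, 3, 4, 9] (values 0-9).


Input: [1, 7, 0, 0, 2, 2, 0, 3, 4, 9]
Counts: [3, 1, 2, 1, 1, 0, 0, 1, 0, 1]

Sorted: [0, 0, 0, 1, 2, 2, 3, 4, 7, 9]


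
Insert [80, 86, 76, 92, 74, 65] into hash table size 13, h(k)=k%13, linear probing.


Insert 80: h=2 -> slot 2
Insert 86: h=8 -> slot 8
Insert 76: h=11 -> slot 11
Insert 92: h=1 -> slot 1
Insert 74: h=9 -> slot 9
Insert 65: h=0 -> slot 0

Table: [65, 92, 80, None, None, None, None, None, 86, 74, None, 76, None]


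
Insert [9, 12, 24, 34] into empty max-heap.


Insert 9: [9]
Insert 12: [12, 9]
Insert 24: [24, 9, 12]
Insert 34: [34, 24, 12, 9]

Final heap: [34, 24, 12, 9]


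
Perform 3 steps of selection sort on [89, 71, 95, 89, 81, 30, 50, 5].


Initial: [89, 71, 95, 89, 81, 30, 50, 5]
Step 1: min=5 at 7
  Swap: [5, 71, 95, 89, 81, 30, 50, 89]
Step 2: min=30 at 5
  Swap: [5, 30, 95, 89, 81, 71, 50, 89]
Step 3: min=50 at 6
  Swap: [5, 30, 50, 89, 81, 71, 95, 89]

After 3 steps: [5, 30, 50, 89, 81, 71, 95, 89]


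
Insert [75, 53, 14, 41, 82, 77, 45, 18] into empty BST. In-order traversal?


Insert 75: root
Insert 53: L from 75
Insert 14: L from 75 -> L from 53
Insert 41: L from 75 -> L from 53 -> R from 14
Insert 82: R from 75
Insert 77: R from 75 -> L from 82
Insert 45: L from 75 -> L from 53 -> R from 14 -> R from 41
Insert 18: L from 75 -> L from 53 -> R from 14 -> L from 41

In-order: [14, 18, 41, 45, 53, 75, 77, 82]


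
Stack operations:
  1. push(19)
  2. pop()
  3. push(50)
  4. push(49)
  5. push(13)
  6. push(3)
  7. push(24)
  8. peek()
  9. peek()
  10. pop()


push(19) -> [19]
pop()->19, []
push(50) -> [50]
push(49) -> [50, 49]
push(13) -> [50, 49, 13]
push(3) -> [50, 49, 13, 3]
push(24) -> [50, 49, 13, 3, 24]
peek()->24
peek()->24
pop()->24, [50, 49, 13, 3]

Final stack: [50, 49, 13, 3]


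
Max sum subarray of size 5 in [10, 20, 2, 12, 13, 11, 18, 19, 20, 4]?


[0:5]: 57
[1:6]: 58
[2:7]: 56
[3:8]: 73
[4:9]: 81
[5:10]: 72

Max: 81 at [4:9]


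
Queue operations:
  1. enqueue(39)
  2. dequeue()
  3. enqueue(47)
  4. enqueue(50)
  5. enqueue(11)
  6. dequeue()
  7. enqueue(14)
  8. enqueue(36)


enqueue(39) -> [39]
dequeue()->39, []
enqueue(47) -> [47]
enqueue(50) -> [47, 50]
enqueue(11) -> [47, 50, 11]
dequeue()->47, [50, 11]
enqueue(14) -> [50, 11, 14]
enqueue(36) -> [50, 11, 14, 36]

Final queue: [50, 11, 14, 36]


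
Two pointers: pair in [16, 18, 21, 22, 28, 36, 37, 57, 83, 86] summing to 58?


lo=0(16)+hi=9(86)=102
lo=0(16)+hi=8(83)=99
lo=0(16)+hi=7(57)=73
lo=0(16)+hi=6(37)=53
lo=1(18)+hi=6(37)=55
lo=2(21)+hi=6(37)=58

Yes: 21+37=58


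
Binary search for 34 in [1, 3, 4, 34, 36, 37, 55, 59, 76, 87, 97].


Step 1: lo=0, hi=10, mid=5, val=37
Step 2: lo=0, hi=4, mid=2, val=4
Step 3: lo=3, hi=4, mid=3, val=34

Found at index 3


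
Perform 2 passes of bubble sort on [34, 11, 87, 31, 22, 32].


Initial: [34, 11, 87, 31, 22, 32]
Pass 1: [11, 34, 31, 22, 32, 87] (4 swaps)
Pass 2: [11, 31, 22, 32, 34, 87] (3 swaps)

After 2 passes: [11, 31, 22, 32, 34, 87]


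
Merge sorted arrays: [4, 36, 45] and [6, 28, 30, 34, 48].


Take 4 from A
Take 6 from B
Take 28 from B
Take 30 from B
Take 34 from B
Take 36 from A
Take 45 from A

Merged: [4, 6, 28, 30, 34, 36, 45, 48]


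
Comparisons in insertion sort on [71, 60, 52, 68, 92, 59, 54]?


Algorithm: insertion sort
Input: [71, 60, 52, 68, 92, 59, 54]
Sorted: [52, 54, 59, 60, 68, 71, 92]

17


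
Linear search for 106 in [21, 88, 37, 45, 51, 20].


i=0: 21!=106
i=1: 88!=106
i=2: 37!=106
i=3: 45!=106
i=4: 51!=106
i=5: 20!=106

Not found, 6 comps


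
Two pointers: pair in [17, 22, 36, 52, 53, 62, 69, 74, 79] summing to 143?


lo=0(17)+hi=8(79)=96
lo=1(22)+hi=8(79)=101
lo=2(36)+hi=8(79)=115
lo=3(52)+hi=8(79)=131
lo=4(53)+hi=8(79)=132
lo=5(62)+hi=8(79)=141
lo=6(69)+hi=8(79)=148
lo=6(69)+hi=7(74)=143

Yes: 69+74=143


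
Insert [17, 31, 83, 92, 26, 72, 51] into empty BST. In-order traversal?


Insert 17: root
Insert 31: R from 17
Insert 83: R from 17 -> R from 31
Insert 92: R from 17 -> R from 31 -> R from 83
Insert 26: R from 17 -> L from 31
Insert 72: R from 17 -> R from 31 -> L from 83
Insert 51: R from 17 -> R from 31 -> L from 83 -> L from 72

In-order: [17, 26, 31, 51, 72, 83, 92]


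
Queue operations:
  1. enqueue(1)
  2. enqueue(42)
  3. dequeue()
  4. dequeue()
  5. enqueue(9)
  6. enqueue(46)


enqueue(1) -> [1]
enqueue(42) -> [1, 42]
dequeue()->1, [42]
dequeue()->42, []
enqueue(9) -> [9]
enqueue(46) -> [9, 46]

Final queue: [9, 46]


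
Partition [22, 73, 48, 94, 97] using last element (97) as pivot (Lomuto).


Pivot: 97
  22 <= 97: advance i (no swap)
  73 <= 97: advance i (no swap)
  48 <= 97: advance i (no swap)
  94 <= 97: advance i (no swap)
Place pivot at 4: [22, 73, 48, 94, 97]

Partitioned: [22, 73, 48, 94, 97]


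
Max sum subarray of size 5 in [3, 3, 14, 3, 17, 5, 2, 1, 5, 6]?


[0:5]: 40
[1:6]: 42
[2:7]: 41
[3:8]: 28
[4:9]: 30
[5:10]: 19

Max: 42 at [1:6]


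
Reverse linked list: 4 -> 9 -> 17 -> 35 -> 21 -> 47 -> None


Step 1: curr=4, set curr.next=prev(None) | reversed so far: 4
Step 2: curr=9, set curr.next=prev(4) | reversed so far: 9 -> 4
Step 3: curr=17, set curr.next=prev(9) | reversed so far: 17 -> 9 -> 4
Step 4: curr=35, set curr.next=prev(17) | reversed so far: 35 -> 17 -> 9 -> 4
Step 5: curr=21, set curr.next=prev(35) | reversed so far: 21 -> 35 -> 17 -> 9 -> 4
Step 6: curr=47, set curr.next=prev(21) | reversed so far: 47 -> 21 -> 35 -> 17 -> 9 -> 4

47 -> 21 -> 35 -> 17 -> 9 -> 4 -> None


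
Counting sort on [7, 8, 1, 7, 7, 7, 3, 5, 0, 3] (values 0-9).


Input: [7, 8, 1, 7, 7, 7, 3, 5, 0, 3]
Counts: [1, 1, 0, 2, 0, 1, 0, 4, 1, 0]

Sorted: [0, 1, 3, 3, 5, 7, 7, 7, 7, 8]


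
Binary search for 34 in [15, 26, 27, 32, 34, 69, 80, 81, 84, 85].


Step 1: lo=0, hi=9, mid=4, val=34

Found at index 4


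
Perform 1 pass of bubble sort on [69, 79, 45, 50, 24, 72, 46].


Initial: [69, 79, 45, 50, 24, 72, 46]
Pass 1: [69, 45, 50, 24, 72, 46, 79] (5 swaps)

After 1 pass: [69, 45, 50, 24, 72, 46, 79]


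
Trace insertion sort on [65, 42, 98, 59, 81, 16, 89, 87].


Initial: [65, 42, 98, 59, 81, 16, 89, 87]
Insert 42: [42, 65, 98, 59, 81, 16, 89, 87]
Insert 98: [42, 65, 98, 59, 81, 16, 89, 87]
Insert 59: [42, 59, 65, 98, 81, 16, 89, 87]
Insert 81: [42, 59, 65, 81, 98, 16, 89, 87]
Insert 16: [16, 42, 59, 65, 81, 98, 89, 87]
Insert 89: [16, 42, 59, 65, 81, 89, 98, 87]
Insert 87: [16, 42, 59, 65, 81, 87, 89, 98]

Sorted: [16, 42, 59, 65, 81, 87, 89, 98]


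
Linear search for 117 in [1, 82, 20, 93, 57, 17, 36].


i=0: 1!=117
i=1: 82!=117
i=2: 20!=117
i=3: 93!=117
i=4: 57!=117
i=5: 17!=117
i=6: 36!=117

Not found, 7 comps


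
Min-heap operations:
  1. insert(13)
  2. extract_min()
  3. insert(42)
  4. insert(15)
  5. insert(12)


insert(13) -> [13]
extract_min()->13, []
insert(42) -> [42]
insert(15) -> [15, 42]
insert(12) -> [12, 42, 15]

Final heap: [12, 42, 15]


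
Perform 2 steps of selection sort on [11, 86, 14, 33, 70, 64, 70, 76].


Initial: [11, 86, 14, 33, 70, 64, 70, 76]
Step 1: min=11 at 0
  Swap: [11, 86, 14, 33, 70, 64, 70, 76]
Step 2: min=14 at 2
  Swap: [11, 14, 86, 33, 70, 64, 70, 76]

After 2 steps: [11, 14, 86, 33, 70, 64, 70, 76]


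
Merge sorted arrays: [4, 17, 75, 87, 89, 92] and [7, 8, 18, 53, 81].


Take 4 from A
Take 7 from B
Take 8 from B
Take 17 from A
Take 18 from B
Take 53 from B
Take 75 from A
Take 81 from B

Merged: [4, 7, 8, 17, 18, 53, 75, 81, 87, 89, 92]


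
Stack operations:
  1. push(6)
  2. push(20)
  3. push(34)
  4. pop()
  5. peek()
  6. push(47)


push(6) -> [6]
push(20) -> [6, 20]
push(34) -> [6, 20, 34]
pop()->34, [6, 20]
peek()->20
push(47) -> [6, 20, 47]

Final stack: [6, 20, 47]


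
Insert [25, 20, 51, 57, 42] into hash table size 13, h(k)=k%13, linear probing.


Insert 25: h=12 -> slot 12
Insert 20: h=7 -> slot 7
Insert 51: h=12, 1 probes -> slot 0
Insert 57: h=5 -> slot 5
Insert 42: h=3 -> slot 3

Table: [51, None, None, 42, None, 57, None, 20, None, None, None, None, 25]
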